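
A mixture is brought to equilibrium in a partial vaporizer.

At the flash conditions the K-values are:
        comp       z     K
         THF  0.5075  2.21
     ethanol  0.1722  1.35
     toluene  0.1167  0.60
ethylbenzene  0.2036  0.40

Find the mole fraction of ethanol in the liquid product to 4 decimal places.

Material balance + equilibrium reduce to Σ zᵢ(Kᵢ−1)/(1+β(Kᵢ−1)) = 0.
g(0) = ΣzᵢKᵢ − 1 = 0.5055 and g(1) = 1 − Σzᵢ/Kᵢ = -0.0607, so a root lies in (0, 1).
Newton iteration, β⁰ = 0.65:
  β = 0.6500: g = 0.12949, g' = -0.4779 → β = 0.9210
  β = 0.9210: g = -0.01093, g' = -0.5912 → β = 0.9025
  β = 0.9025: g = -0.00014, g' = -0.5763 → β = 0.9022
Converged at β = 0.9022.
Compositions from xᵢ = zᵢ/(1+β(Kᵢ−1)), yᵢ = Kᵢxᵢ:
  THF: x = 0.2426, y = 0.5362
  ethanol: x = 0.1309, y = 0.1767
  toluene: x = 0.1826, y = 0.1096
  ethylbenzene: x = 0.4439, y = 0.1776

x_ethanol = 0.1309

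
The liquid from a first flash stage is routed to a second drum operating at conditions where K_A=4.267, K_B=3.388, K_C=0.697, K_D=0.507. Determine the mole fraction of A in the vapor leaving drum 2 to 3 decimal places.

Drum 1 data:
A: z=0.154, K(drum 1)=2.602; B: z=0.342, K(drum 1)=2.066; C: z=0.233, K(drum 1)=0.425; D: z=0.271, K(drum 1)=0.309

y_A (drum 2) = 0.144

Drum 1:
Rachford–Rice: g(ψ₁) = Σ zᵢ(Kᵢ−1)/(1+ψ₁(Kᵢ−1)) = 0.
g(0) = ΣzᵢKᵢ − 1 = 0.290 and g(1) = 1 − Σzᵢ/Kᵢ = -0.650, so a root lies in (0, 1).
Newton–Raphson from ψ₁ = 0.5:
  ψ₁ = 0.500: g = -0.0993, g' = -0.741 → ψ₁ = 0.366
  ψ₁ = 0.366: g = -0.0025, g' = -0.714 → ψ₁ = 0.362
Converged at ψ₁ = 0.362.
Drum-1 compositions:
  A: x = 0.097, y = 0.254
  B: x = 0.247, y = 0.510
  C: x = 0.294, y = 0.125
  D: x = 0.362, y = 0.112
Drum-2 feed = drum-1 liquid: z₂ = (0.0974, 0.2467, 0.2943, 0.3615).
Drum 2:
Material balance + equilibrium reduce to Σ zᵢ(Kᵢ−1)/(1+ψ₂(Kᵢ−1)) = 0.
Feasibility: ΣzᵢKᵢ = 1.640, Σzᵢ/Kᵢ = 1.231 — both > 1, two phases present.
Iterate (Newton) starting at ψ₂ = 0.5:
  ψ₂ = 0.500: g = 0.0477, g' = -0.634 → ψ₂ = 0.575
  ψ₂ = 0.575: g = 0.0019, g' = -0.586 → ψ₂ = 0.579
Converged at ψ₂ = 0.579.
  A: x = 0.034, y = 0.144
  B: x = 0.104, y = 0.351
  C: x = 0.357, y = 0.249
  D: x = 0.506, y = 0.256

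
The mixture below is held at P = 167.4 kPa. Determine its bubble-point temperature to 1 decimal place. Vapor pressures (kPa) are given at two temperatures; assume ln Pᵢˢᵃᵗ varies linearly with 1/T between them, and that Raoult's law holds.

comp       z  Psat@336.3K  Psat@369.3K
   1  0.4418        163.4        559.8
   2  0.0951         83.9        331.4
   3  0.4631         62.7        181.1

T = 347.4 K

Bubble-point temperature: ΣzᵢPᵢˢᵃᵗ(T) = P. Interpolate ln Pᵢˢᵃᵗ = aᵢ + bᵢ/T.
  T = 336.3 K: ΣzᵢPᵢˢᵃᵗ = 109.21 kPa
  T = 369.3 K: ΣzᵢPᵢˢᵃᵗ = 362.70 kPa
  T = 352.8 K: ΣzᵢPᵢˢᵃᵗ = 204.48 kPa
  T = 344.6 K: ΣzᵢPᵢˢᵃᵗ = 150.81 kPa
  T = 348.7 K: ΣzᵢPᵢˢᵃᵗ = 175.91 kPa
  T = 346.6 K: ΣzᵢPᵢˢᵃᵗ = 162.64 kPa
Interpolating between 346.6 K and 348.7 K gives T ≈ 347.4 K.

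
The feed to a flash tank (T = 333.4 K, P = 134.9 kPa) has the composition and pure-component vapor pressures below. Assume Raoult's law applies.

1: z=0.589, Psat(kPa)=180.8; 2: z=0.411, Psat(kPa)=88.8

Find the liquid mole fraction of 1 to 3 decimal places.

Raoult's law: Kᵢ = Pᵢˢᵃᵗ/P = Pᵢˢᵃᵗ/134.9.
  K_1 = 180.8/134.9 = 1.34025, K_2 = 88.8/134.9 = 0.65827
Iterate (Newton) starting at ψ = 0.63:
  ψ = 0.630: g = -0.0140, g' = -0.124 → ψ = 0.518
  ψ = 0.518: g = -0.0002, g' = -0.120 → ψ = 0.516
Converged at ψ = 0.516.
Compositions from xᵢ = zᵢ/(1+ψ(Kᵢ−1)), yᵢ = Kᵢxᵢ:
  1: x = 0.501, y = 0.672
  2: x = 0.499, y = 0.328

x_1 = 0.501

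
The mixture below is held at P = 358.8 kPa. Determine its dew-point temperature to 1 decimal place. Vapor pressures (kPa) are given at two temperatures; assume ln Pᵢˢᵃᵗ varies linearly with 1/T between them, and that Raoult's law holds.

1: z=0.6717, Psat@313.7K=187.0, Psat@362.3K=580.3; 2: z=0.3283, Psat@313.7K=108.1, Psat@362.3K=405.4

T = 346.9 K

Dew-point temperature: Σzᵢ·P/Pᵢˢᵃᵗ(T) = 1. Interpolate ln Pᵢˢᵃᵗ = aᵢ + bᵢ/T.
  T = 313.7 K: ΣzᵢP/Pᵢˢᵃᵗ = 2.3785
  T = 362.3 K: ΣzᵢP/Pᵢˢᵃᵗ = 0.7059
  T = 338.0 K: ΣzᵢP/Pᵢˢᵃᵗ = 1.2390
  T = 350.1 K: ΣzᵢP/Pᵢˢᵃᵗ = 0.9270
  T = 344.1 K: ΣzᵢP/Pᵢˢᵃᵗ = 1.0676
  T = 347.1 K: ΣzᵢP/Pᵢˢᵃᵗ = 0.9942
  T = 345.6 K: ΣzᵢP/Pᵢˢᵃᵗ = 1.0301
Interpolating between 345.6 K and 347.1 K gives T ≈ 346.9 K.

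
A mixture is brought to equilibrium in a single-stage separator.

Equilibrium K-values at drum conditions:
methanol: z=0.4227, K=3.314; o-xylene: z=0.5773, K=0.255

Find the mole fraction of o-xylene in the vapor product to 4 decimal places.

Let ψ = V/F and solve Σ zᵢ(Kᵢ−1)/(1+ψ(Kᵢ−1)) = 0.
Check two-phase: ΣzᵢKᵢ = 1.5480 > 1 and Σzᵢ/Kᵢ = 2.3915 > 1, so g(0) = 0.5480 > 0 and g(1) = -1.3915 < 0.
Newton–Raphson from ψ = 0.5:
  ψ = 0.5000: g = -0.23193, g' = -1.3002 → ψ = 0.3216
  ψ = 0.3216: g = -0.00483, g' = -1.2981 → ψ = 0.3179
Converged at ψ = 0.3179.
Compositions from xᵢ = zᵢ/(1+ψ(Kᵢ−1)), yᵢ = Kᵢxᵢ:
  methanol: x = 0.2435, y = 0.8071
  o-xylene: x = 0.7565, y = 0.1929

y_o-xylene = 0.1929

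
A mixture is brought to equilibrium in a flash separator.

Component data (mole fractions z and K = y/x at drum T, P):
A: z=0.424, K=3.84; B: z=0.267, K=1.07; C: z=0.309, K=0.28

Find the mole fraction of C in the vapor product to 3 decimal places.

Let ψ = V/F and solve Σ zᵢ(Kᵢ−1)/(1+ψ(Kᵢ−1)) = 0.
g(0) = ΣzᵢKᵢ − 1 = 1.000 and g(1) = 1 − Σzᵢ/Kᵢ = -0.464, so a root lies in (0, 1).
Newton iteration, ψ⁰ = 0.33:
  ψ = 0.330: g = 0.3481, g' = -1.188 → ψ = 0.623
  ψ = 0.623: g = 0.0493, g' = -0.974 → ψ = 0.674
  ψ = 0.674: g = -0.0008, g' = -1.008 → ψ = 0.673
Converged at ψ = 0.673.
Compositions from xᵢ = zᵢ/(1+ψ(Kᵢ−1)), yᵢ = Kᵢxᵢ:
  A: x = 0.146, y = 0.559
  B: x = 0.255, y = 0.273
  C: x = 0.599, y = 0.168

y_C = 0.168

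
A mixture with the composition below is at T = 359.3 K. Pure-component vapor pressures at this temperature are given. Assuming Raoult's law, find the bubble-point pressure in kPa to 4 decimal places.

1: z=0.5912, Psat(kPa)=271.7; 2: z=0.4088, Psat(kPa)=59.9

Pbub = 185.1162 kPa

At the bubble point ψ → 0, so ΣzᵢKᵢ = 1 with Kᵢ = Pᵢˢᵃᵗ/P ⇒ P = ΣzᵢPᵢˢᵃᵗ.
P = 0.5912·271.7 + 0.4088·59.9 = 185.1162 kPa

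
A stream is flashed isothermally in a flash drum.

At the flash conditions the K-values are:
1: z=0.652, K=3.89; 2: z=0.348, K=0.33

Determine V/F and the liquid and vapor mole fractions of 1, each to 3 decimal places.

Material balance + equilibrium reduce to Σ zᵢ(Kᵢ−1)/(1+V/F(Kᵢ−1)) = 0.
Feasibility: ΣzᵢKᵢ = 2.651, Σzᵢ/Kᵢ = 1.222 — both > 1, two phases present.
Binary case is linear: z₁(K₁−1)(1+V/F(K₂−1)) + z₂(K₂−1)(1+V/F(K₁−1)) = 0
⇒ V/F = [z₁(K₁−1)+z₂(K₂−1)] / [−(K₁−1)(K₂−1)] = 1.6511/1.9363 = 0.853
Compositions from xᵢ = zᵢ/(1+V/F(Kᵢ−1)), yᵢ = Kᵢxᵢ:
  1: x = 0.188, y = 0.732
  2: x = 0.812, y = 0.268

V/F = 0.853, x_1 = 0.188, y_1 = 0.732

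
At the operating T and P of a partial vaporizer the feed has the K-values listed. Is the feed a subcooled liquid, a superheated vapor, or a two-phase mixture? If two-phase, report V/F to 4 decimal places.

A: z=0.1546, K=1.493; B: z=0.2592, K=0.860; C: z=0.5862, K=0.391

subcooled liquid

ΣzᵢKᵢ = 0.6829; Σzᵢ/Kᵢ = 1.9042.
Since ΣzᵢKᵢ < 1 the mixture is below its bubble point — single liquid phase.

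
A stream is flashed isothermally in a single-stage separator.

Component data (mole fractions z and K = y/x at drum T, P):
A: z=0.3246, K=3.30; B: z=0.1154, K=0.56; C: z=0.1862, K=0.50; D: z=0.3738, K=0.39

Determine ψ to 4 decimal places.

ψ = 0.2941

Newton–Raphson from ψ = 0.5:
  ψ = 0.5000: g = -0.17007, g' = -0.7789 → ψ = 0.2817
  ψ = 0.2817: g = 0.01143, g' = -0.9274 → ψ = 0.2940
  ψ = 0.2940: g = 0.00010, g' = -0.9111 → ψ = 0.2941
Converged at ψ = 0.2941.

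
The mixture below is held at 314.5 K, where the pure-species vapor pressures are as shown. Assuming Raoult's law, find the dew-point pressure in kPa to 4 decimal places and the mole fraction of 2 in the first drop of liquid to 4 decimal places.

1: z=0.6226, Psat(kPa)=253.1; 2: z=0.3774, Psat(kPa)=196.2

Pdew = 228.1311 kPa, x_2 = 0.4388

At the dew point ψ → 1, so Σzᵢ/Kᵢ = 1 with Kᵢ = Pᵢˢᵃᵗ/P ⇒ 1/P = Σzᵢ/Pᵢˢᵃᵗ.
1/P = 0.6226/253.1 + 0.3774/196.2 = 0.0043834 ⇒ P = 228.1311 kPa
xᵢ = zᵢP/Pᵢˢᵃᵗ ⇒ x_2 = 0.3774·228.1311/196.2 = 0.4388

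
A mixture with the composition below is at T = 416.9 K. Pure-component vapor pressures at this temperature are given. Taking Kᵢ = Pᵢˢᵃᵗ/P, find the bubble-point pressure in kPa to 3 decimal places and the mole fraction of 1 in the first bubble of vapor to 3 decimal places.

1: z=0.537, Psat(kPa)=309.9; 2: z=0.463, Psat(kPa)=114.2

At the bubble point ψ → 0, so ΣzᵢKᵢ = 1 with Kᵢ = Pᵢˢᵃᵗ/P ⇒ P = ΣzᵢPᵢˢᵃᵗ.
P = 0.537·309.9 + 0.463·114.2 = 219.291 kPa
yᵢ = zᵢPᵢˢᵃᵗ/P ⇒ y_1 = 0.537·309.9/219.291 = 0.759

Pbub = 219.291 kPa, y_1 = 0.759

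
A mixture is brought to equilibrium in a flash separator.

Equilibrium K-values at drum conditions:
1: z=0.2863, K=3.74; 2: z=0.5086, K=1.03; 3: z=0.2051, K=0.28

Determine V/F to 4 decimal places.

Rachford–Rice: g(V/F) = Σ zᵢ(Kᵢ−1)/(1+V/F(Kᵢ−1)) = 0.
Feasibility: ΣzᵢKᵢ = 1.6520, Σzᵢ/Kᵢ = 1.3028 — both > 1, two phases present.
Newton iteration, V/F⁰ = 0.5:
  V/F = 0.5000: g = 0.11529, g' = -0.6427 → V/F = 0.6794
Converged at V/F = 0.6794.

V/F = 0.6794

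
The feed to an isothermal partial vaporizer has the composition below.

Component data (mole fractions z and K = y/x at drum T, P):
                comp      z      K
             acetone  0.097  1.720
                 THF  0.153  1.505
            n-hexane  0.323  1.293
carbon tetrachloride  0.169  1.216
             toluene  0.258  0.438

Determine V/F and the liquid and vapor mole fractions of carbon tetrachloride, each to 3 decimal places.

Material balance + equilibrium reduce to Σ zᵢ(Kᵢ−1)/(1+V/F(Kᵢ−1)) = 0.
Check two-phase: ΣzᵢKᵢ = 1.133 > 1 and Σzᵢ/Kᵢ = 1.136 > 1, so g(0) = 0.133 > 0 and g(1) = -0.136 < 0.
Newton iteration, V/F⁰ = 0.5:
  V/F = 0.500: g = 0.0269, g' = -0.237 → V/F = 0.613
  V/F = 0.613: g = -0.0014, g' = -0.263 → V/F = 0.608
Converged at V/F = 0.608.
Compositions from xᵢ = zᵢ/(1+V/F(Kᵢ−1)), yᵢ = Kᵢxᵢ:
  acetone: x = 0.067, y = 0.116
  THF: x = 0.117, y = 0.176
  n-hexane: x = 0.274, y = 0.354
  carbon tetrachloride: x = 0.149, y = 0.182
  toluene: x = 0.392, y = 0.172

V/F = 0.608, x_carbon tetrachloride = 0.149, y_carbon tetrachloride = 0.182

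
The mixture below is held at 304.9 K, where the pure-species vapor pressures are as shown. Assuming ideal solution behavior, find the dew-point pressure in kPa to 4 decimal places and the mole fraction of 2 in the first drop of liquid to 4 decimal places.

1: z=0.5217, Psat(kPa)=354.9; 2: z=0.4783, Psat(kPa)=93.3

Pdew = 151.5963 kPa, x_2 = 0.7772

At the dew point ψ → 1, so Σzᵢ/Kᵢ = 1 with Kᵢ = Pᵢˢᵃᵗ/P ⇒ 1/P = Σzᵢ/Pᵢˢᵃᵗ.
1/P = 0.5217/354.9 + 0.4783/93.3 = 0.0065965 ⇒ P = 151.5963 kPa
xᵢ = zᵢP/Pᵢˢᵃᵗ ⇒ x_2 = 0.4783·151.5963/93.3 = 0.7772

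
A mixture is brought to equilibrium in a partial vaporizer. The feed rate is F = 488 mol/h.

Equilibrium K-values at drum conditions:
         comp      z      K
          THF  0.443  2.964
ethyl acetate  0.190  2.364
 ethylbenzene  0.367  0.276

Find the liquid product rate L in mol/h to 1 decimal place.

Iterate (Newton) starting at V/F = 0.5:
  V/F = 0.500: g = 0.1766, g' = -1.033 → V/F = 0.671
  V/F = 0.671: g = -0.0061, g' = -1.142 → V/F = 0.666
Converged at V/F = 0.666.
Then V = V/F·F = 0.6657·488 = 324.9 mol/h and L = F − V = 163.1 mol/h.

L = 163.1 mol/h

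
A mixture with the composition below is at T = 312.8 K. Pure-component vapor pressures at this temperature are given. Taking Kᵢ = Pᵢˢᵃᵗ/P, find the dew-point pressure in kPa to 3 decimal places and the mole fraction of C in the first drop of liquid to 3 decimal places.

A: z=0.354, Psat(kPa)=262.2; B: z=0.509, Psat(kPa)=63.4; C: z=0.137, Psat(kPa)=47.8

At the dew point ψ → 1, so Σzᵢ/Kᵢ = 1 with Kᵢ = Pᵢˢᵃᵗ/P ⇒ 1/P = Σzᵢ/Pᵢˢᵃᵗ.
1/P = 0.354/262.2 + 0.509/63.4 + 0.137/47.8 = 0.012245 ⇒ P = 81.669 kPa
xᵢ = zᵢP/Pᵢˢᵃᵗ ⇒ x_C = 0.137·81.669/47.8 = 0.234

Pdew = 81.669 kPa, x_C = 0.234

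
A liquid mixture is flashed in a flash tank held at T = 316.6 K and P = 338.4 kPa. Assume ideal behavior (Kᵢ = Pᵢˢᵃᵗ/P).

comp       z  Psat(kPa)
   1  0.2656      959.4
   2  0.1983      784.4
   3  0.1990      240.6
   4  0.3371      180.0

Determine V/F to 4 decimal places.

V/F = 0.7947

Raoult's law: Kᵢ = Pᵢˢᵃᵗ/P = Pᵢˢᵃᵗ/338.4.
  K_1 = 959.4/338.4 = 2.835106, K_2 = 784.4/338.4 = 2.317967, K_3 = 240.6/338.4 = 0.710993, K_4 = 180.0/338.4 = 0.531915
Newton–Raphson from V/F = 0.5:
  V/F = 0.5000: g = 0.13849, g' = -0.5170 → V/F = 0.7679
  V/F = 0.7679: g = 0.01197, g' = -0.4467 → V/F = 0.7947
Converged at V/F = 0.7947.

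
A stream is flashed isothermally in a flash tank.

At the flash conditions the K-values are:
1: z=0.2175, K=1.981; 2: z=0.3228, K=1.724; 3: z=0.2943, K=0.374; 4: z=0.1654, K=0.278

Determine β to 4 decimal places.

Material balance + equilibrium reduce to Σ zᵢ(Kᵢ−1)/(1+β(Kᵢ−1)) = 0.
Check two-phase: ΣzᵢKᵢ = 1.1434 > 1 and Σzᵢ/Kᵢ = 1.6789 > 1, so g(0) = 0.1434 > 0 and g(1) = -0.6789 < 0.
Newton–Raphson from β = 0.33:
  β = 0.3300: g = -0.03915, g' = -0.5615 → β = 0.2603
  β = 0.2603: g = -0.00053, g' = -0.5480 → β = 0.2593
Converged at β = 0.2593.

β = 0.2593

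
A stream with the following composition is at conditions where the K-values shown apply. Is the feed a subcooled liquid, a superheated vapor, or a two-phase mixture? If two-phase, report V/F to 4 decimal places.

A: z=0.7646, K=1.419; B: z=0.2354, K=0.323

two-phase, V/F = 0.5676

ΣzᵢKᵢ = 1.1610; Σzᵢ/Kᵢ = 1.2676.
Both exceed 1, so a two-phase solution exists.
Rachford–Rice: g(ψ) = Σ zᵢ(Kᵢ−1)/(1+ψ(Kᵢ−1)) = 0.
Iterate (Newton) starting at ψ = 0.53:
  ψ = 0.5300: g = 0.01360, g' = -0.3523 → ψ = 0.5686
  ψ = 0.5686: g = -0.00039, g' = -0.3728 → ψ = 0.5676
Converged at ψ = 0.5676.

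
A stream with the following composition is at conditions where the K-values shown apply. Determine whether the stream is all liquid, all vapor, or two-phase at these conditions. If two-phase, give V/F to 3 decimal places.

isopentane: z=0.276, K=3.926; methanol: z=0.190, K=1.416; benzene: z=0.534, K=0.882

ΣzᵢKᵢ = 1.824; Σzᵢ/Kᵢ = 0.810.
Since Σzᵢ/Kᵢ < 1 the mixture is above its dew point — single vapor phase.

all vapor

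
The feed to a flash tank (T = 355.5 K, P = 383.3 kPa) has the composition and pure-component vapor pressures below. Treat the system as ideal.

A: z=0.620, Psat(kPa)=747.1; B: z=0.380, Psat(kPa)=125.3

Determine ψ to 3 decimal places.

Raoult's law: Kᵢ = Pᵢˢᵃᵗ/P = Pᵢˢᵃᵗ/383.3.
  K_A = 747.1/383.3 = 1.94913, K_B = 125.3/383.3 = 0.32690
Let ψ = V/F and solve Σ zᵢ(Kᵢ−1)/(1+ψ(Kᵢ−1)) = 0.
g(0) = ΣzᵢKᵢ − 1 = 0.333 and g(1) = 1 − Σzᵢ/Kᵢ = -0.481, so a root lies in (0, 1).
Newton iteration, ψ⁰ = 0.5:
  ψ = 0.500: g = 0.0135, g' = -0.648 → ψ = 0.521
Converged at ψ = 0.521.

ψ = 0.521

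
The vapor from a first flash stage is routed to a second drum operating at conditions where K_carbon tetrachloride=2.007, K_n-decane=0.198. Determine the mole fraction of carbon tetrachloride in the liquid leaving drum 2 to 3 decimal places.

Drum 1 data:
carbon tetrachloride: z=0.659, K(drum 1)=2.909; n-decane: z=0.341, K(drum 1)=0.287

Drum 1:
Binary case is linear: z₁(K₁−1)(1+ψ₁(K₂−1)) + z₂(K₂−1)(1+ψ₁(K₁−1)) = 0
⇒ ψ₁ = [z₁(K₁−1)+z₂(K₂−1)] / [−(K₁−1)(K₂−1)] = 1.0149/1.3611 = 0.746
Drum-1 compositions:
  carbon tetrachloride: x = 0.272, y = 0.791
  n-decane: x = 0.728, y = 0.209
Drum-2 feed = drum-1 vapor: z₂ = (0.7910, 0.2090).
Drum 2:
Material balance + equilibrium reduce to Σ zᵢ(Kᵢ−1)/(1+ψ₂(Kᵢ−1)) = 0.
Check two-phase: ΣzᵢKᵢ = 1.629 > 1 and Σzᵢ/Kᵢ = 1.449 > 1, so g(0) = 0.629 > 0 and g(1) = -0.449 < 0.
Binary case is linear: z₁(K₁−1)(1+ψ₂(K₂−1)) + z₂(K₂−1)(1+ψ₂(K₁−1)) = 0
⇒ ψ₂ = [z₁(K₁−1)+z₂(K₂−1)] / [−(K₁−1)(K₂−1)] = 0.6290/0.8076 = 0.779
  carbon tetrachloride: x = 0.443, y = 0.890
  n-decane: x = 0.557, y = 0.110

x_carbon tetrachloride (drum 2) = 0.443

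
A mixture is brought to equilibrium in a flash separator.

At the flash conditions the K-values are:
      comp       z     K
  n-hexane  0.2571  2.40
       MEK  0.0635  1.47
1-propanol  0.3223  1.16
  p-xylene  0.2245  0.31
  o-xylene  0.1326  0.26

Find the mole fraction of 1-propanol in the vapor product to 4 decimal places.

y_1-propanol = 0.3560

Let ψ = V/F and solve Σ zᵢ(Kᵢ−1)/(1+ψ(Kᵢ−1)) = 0.
Check two-phase: ΣzᵢKᵢ = 1.1883 > 1 and Σzᵢ/Kᵢ = 1.6624 > 1, so g(0) = 0.1883 > 0 and g(1) = -0.6624 < 0.
Newton iteration, ψ⁰ = 0.51:
  ψ = 0.5100: g = -0.11487, g' = -0.6295 → ψ = 0.3275
  ψ = 0.3275: g = -0.00800, g' = -0.5598 → ψ = 0.3132
Converged at ψ = 0.3132.
Compositions from xᵢ = zᵢ/(1+ψ(Kᵢ−1)), yᵢ = Kᵢxᵢ:
  n-hexane: x = 0.1787, y = 0.4289
  MEK: x = 0.0554, y = 0.0814
  1-propanol: x = 0.3069, y = 0.3560
  p-xylene: x = 0.2864, y = 0.0888
  o-xylene: x = 0.1726, y = 0.0449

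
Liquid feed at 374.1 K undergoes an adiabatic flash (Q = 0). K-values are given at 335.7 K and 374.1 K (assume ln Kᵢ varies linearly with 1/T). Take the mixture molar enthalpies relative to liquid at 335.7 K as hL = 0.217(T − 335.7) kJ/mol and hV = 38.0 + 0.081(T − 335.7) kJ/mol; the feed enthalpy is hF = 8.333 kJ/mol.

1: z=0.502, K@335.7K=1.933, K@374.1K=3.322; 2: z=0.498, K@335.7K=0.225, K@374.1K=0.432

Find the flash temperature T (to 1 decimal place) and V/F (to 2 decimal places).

T = 340.0 K, V/F = 0.20

Adiabatic flash: solve Rachford–Rice at each trial T, then check hF = ψ·hV(T) + (1−ψ)·hL(T).
  T = 335.7 K: K = (1.933, 0.225), RR gives ψ = 0.114, H_out = 4.331 kJ/mol
  T = 374.1 K: K = (3.322, 0.432), RR gives ψ = 0.669, H_out = 30.272 kJ/mol
  T = 354.9 K: K = (2.571, 0.317), RR gives ψ = 0.418, H_out = 18.974 kJ/mol
  T = 345.3 K: K = (2.238, 0.268), RR gives ψ = 0.284, H_out = 12.508 kJ/mol
  T = 340.5 K: K = (2.082, 0.246), RR gives ψ = 0.206, H_out = 8.724 kJ/mol
  T = 338.1 K: K = (2.007, 0.235), RR gives ψ = 0.162, H_out = 6.619 kJ/mol
  T = 339.3 K: K = (2.044, 0.241), RR gives ψ = 0.184, H_out = 7.692 kJ/mol
Linear interpolation between T = 339.3 (H_out = 7.692) and T = 340.5 (H_out = 8.724) on hF = 8.333 gives T ≈ 340.0 K, at which ψ = 0.20.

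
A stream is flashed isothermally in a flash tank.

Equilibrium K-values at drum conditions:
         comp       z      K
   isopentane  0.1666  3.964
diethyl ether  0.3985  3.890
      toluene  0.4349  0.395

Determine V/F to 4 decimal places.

V/F = 0.7847

Rachford–Rice: g(V/F) = Σ zᵢ(Kᵢ−1)/(1+V/F(Kᵢ−1)) = 0.
Check two-phase: ΣzᵢKᵢ = 2.3824 > 1 and Σzᵢ/Kᵢ = 1.2455 > 1, so g(0) = 1.3824 > 0 and g(1) = -0.2455 < 0.
Iterate (Newton) starting at V/F = 0.5:
  V/F = 0.5000: g = 0.29276, g' = -1.1215 → V/F = 0.7610
  V/F = 0.7610: g = 0.02401, g' = -1.0100 → V/F = 0.7848
  V/F = 0.7848: g = -0.00012, g' = -1.0210 → V/F = 0.7847
Converged at V/F = 0.7847.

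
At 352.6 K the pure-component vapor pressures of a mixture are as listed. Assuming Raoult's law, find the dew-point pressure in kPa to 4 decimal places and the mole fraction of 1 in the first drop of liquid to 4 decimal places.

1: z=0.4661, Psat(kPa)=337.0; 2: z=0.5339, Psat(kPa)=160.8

Pdew = 212.6140 kPa, x_1 = 0.2941

At the dew point ψ → 1, so Σzᵢ/Kᵢ = 1 with Kᵢ = Pᵢˢᵃᵗ/P ⇒ 1/P = Σzᵢ/Pᵢˢᵃᵗ.
1/P = 0.4661/337.0 + 0.5339/160.8 = 0.0047034 ⇒ P = 212.6140 kPa
xᵢ = zᵢP/Pᵢˢᵃᵗ ⇒ x_1 = 0.4661·212.6140/337.0 = 0.2941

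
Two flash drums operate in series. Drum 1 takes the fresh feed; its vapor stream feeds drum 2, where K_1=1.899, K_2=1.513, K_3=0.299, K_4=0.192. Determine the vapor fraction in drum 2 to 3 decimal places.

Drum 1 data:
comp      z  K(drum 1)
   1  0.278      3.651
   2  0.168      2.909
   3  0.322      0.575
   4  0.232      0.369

V/F (drum 2) = 0.298

Drum 1:
Newton–Raphson from ψ₁ = 0.38:
  ψ₁ = 0.380: g = 0.1972, g' = -0.933 → ψ₁ = 0.591
  ψ₁ = 0.591: g = 0.0213, g' = -0.770 → ψ₁ = 0.619
Converged at ψ₁ = 0.619.
Drum-1 compositions:
  1: x = 0.105, y = 0.384
  2: x = 0.077, y = 0.224
  3: x = 0.437, y = 0.251
  4: x = 0.381, y = 0.141
Drum-2 feed = drum-1 vapor: z₂ = (0.3843, 0.2240, 0.2513, 0.1405).
Drum 2:
Rachford–Rice: g(ψ₂) = Σ zᵢ(Kᵢ−1)/(1+ψ₂(Kᵢ−1)) = 0.
g(0) = ΣzᵢKᵢ − 1 = 0.171 and g(1) = 1 − Σzᵢ/Kᵢ = -0.923, so a root lies in (0, 1).
Iterate (Newton) starting at ψ₂ = 0.53:
  ψ₂ = 0.530: g = -0.1545, g' = -0.772 → ψ₂ = 0.330
  ψ₂ = 0.330: g = -0.0192, g' = -0.607 → ψ₂ = 0.298
Converged at ψ₂ = 0.298.
  1: x = 0.303, y = 0.576
  2: x = 0.194, y = 0.294
  3: x = 0.318, y = 0.095
  4: x = 0.185, y = 0.036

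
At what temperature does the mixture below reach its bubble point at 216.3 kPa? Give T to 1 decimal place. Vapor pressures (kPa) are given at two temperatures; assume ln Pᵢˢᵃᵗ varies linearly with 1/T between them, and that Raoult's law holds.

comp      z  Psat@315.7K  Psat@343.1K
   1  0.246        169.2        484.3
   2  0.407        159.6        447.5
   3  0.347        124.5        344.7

T = 324.9 K

Bubble-point temperature: ΣzᵢPᵢˢᵃᵗ(T) = P. Interpolate ln Pᵢˢᵃᵗ = aᵢ + bᵢ/T.
  T = 315.7 K: ΣzᵢPᵢˢᵃᵗ = 149.78 kPa
  T = 343.1 K: ΣzᵢPᵢˢᵃᵗ = 420.88 kPa
  T = 329.4 K: ΣzᵢPᵢˢᵃᵗ = 256.53 kPa
  T = 322.5 K: ΣzᵢPᵢˢᵃᵗ = 196.75 kPa
  T = 325.9 K: ΣzᵢPᵢˢᵃᵗ = 224.54 kPa
  T = 324.2 K: ΣzᵢPᵢˢᵃᵗ = 210.26 kPa
Interpolating between 324.2 K and 325.9 K gives T ≈ 324.9 K.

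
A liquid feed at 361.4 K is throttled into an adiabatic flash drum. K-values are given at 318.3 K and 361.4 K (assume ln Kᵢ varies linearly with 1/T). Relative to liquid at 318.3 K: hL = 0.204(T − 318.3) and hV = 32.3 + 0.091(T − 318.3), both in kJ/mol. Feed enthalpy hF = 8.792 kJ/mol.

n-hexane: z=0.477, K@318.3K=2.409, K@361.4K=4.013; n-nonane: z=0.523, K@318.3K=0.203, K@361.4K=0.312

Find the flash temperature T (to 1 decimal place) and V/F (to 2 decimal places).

T = 321.2 K, V/F = 0.26

Adiabatic flash: solve Rachford–Rice at each trial T, then check hF = ψ·hV(T) + (1−ψ)·hL(T).
  T = 318.3 K: K = (2.409, 0.203), RR gives ψ = 0.227, H_out = 7.342 kJ/mol
  T = 361.4 K: K = (4.013, 0.312), RR gives ψ = 0.520, H_out = 23.049 kJ/mol
  T = 339.9 K: K = (3.162, 0.255), RR gives ψ = 0.399, H_out = 16.307 kJ/mol
  T = 329.1 K: K = (2.772, 0.228), RR gives ψ = 0.323, H_out = 12.247 kJ/mol
  T = 323.7 K: K = (2.587, 0.216), RR gives ψ = 0.279, H_out = 9.930 kJ/mol
  T = 321.0 K: K = (2.497, 0.209), RR gives ψ = 0.254, H_out = 8.675 kJ/mol
  T = 322.4 K: K = (2.544, 0.213), RR gives ψ = 0.267, H_out = 9.335 kJ/mol
Linear interpolation between T = 321.0 (H_out = 8.675) and T = 322.4 (H_out = 9.335) on hF = 8.792 gives T ≈ 321.2 K, at which ψ = 0.26.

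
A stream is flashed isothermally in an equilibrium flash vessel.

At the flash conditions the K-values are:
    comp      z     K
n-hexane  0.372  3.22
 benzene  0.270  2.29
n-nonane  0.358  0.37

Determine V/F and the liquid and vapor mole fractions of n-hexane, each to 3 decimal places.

Rachford–Rice: g(V/F) = Σ zᵢ(Kᵢ−1)/(1+V/F(Kᵢ−1)) = 0.
Check two-phase: ΣzᵢKᵢ = 1.949 > 1 and Σzᵢ/Kᵢ = 1.201 > 1, so g(0) = 0.949 > 0 and g(1) = -0.201 < 0.
Newton–Raphson from V/F = 0.5:
  V/F = 0.500: g = 0.2739, g' = -0.881 → V/F = 0.811
  V/F = 0.811: g = 0.0040, g' = -0.935 → V/F = 0.815
Converged at V/F = 0.815.
Compositions from xᵢ = zᵢ/(1+V/F(Kᵢ−1)), yᵢ = Kᵢxᵢ:
  n-hexane: x = 0.132, y = 0.426
  benzene: x = 0.132, y = 0.301
  n-nonane: x = 0.736, y = 0.272

V/F = 0.815, x_n-hexane = 0.132, y_n-hexane = 0.426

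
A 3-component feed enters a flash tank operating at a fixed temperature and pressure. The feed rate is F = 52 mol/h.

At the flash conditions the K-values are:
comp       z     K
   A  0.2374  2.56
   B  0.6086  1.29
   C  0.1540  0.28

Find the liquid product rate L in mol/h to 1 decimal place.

Rachford–Rice: g(β) = Σ zᵢ(Kᵢ−1)/(1+β(Kᵢ−1)) = 0.
Check two-phase: ΣzᵢKᵢ = 1.4360 > 1 and Σzᵢ/Kᵢ = 1.1145 > 1, so g(0) = 0.4360 > 0 and g(1) = -0.1145 < 0.
Iterate (Newton) starting at β = 0.51:
  β = 0.5100: g = 0.18478, g' = -0.4174 → β = 0.9527
  β = 0.9527: g = -0.06581, g' = -0.9343 → β = 0.8823
  β = 0.8823: g = -0.00759, g' = -0.7348 → β = 0.8719
  β = 0.8719: g = -0.00012, g' = -0.7126 → β = 0.8718
Converged at β = 0.8718.
Then V = β·F = 0.8718·52 = 45.3 mol/h and L = F − V = 6.7 mol/h.

L = 6.7 mol/h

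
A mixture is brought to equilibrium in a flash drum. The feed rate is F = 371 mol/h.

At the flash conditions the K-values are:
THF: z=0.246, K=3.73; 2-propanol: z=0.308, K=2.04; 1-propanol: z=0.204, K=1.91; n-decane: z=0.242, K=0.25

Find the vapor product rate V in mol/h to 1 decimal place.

Rachford–Rice: g(V/F) = Σ zᵢ(Kᵢ−1)/(1+V/F(Kᵢ−1)) = 0.
Feasibility: ΣzᵢKᵢ = 1.996, Σzᵢ/Kᵢ = 1.292 — both > 1, two phases present.
Iterate (Newton) starting at V/F = 0.5:
  V/F = 0.500: g = 0.3319, g' = -0.900 → V/F = 0.869
  V/F = 0.869: g = -0.0496, g' = -1.427 → V/F = 0.834
  V/F = 0.834: g = -0.0025, g' = -1.291 → V/F = 0.832
Converged at V/F = 0.832.
Then V = V/F·F = 0.8320·371 = 308.7 mol/h and L = F − V = 62.3 mol/h.

V = 308.7 mol/h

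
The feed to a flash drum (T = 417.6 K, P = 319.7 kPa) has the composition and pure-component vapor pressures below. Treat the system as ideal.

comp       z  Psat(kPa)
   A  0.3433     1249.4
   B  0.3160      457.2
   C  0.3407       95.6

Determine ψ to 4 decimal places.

ψ = 0.6636

Raoult's law: Kᵢ = Pᵢˢᵃᵗ/P = Pᵢˢᵃᵗ/319.7.
  K_A = 1249.4/319.7 = 3.908039, K_B = 457.2/319.7 = 1.430091, K_C = 95.6/319.7 = 0.299030
Newton iteration, ψ⁰ = 0.49:
  ψ = 0.4900: g = 0.16018, g' = -0.9220 → ψ = 0.6637
  ψ = 0.6637: g = -0.00018, g' = -0.9589 → ψ = 0.6636
Converged at ψ = 0.6636.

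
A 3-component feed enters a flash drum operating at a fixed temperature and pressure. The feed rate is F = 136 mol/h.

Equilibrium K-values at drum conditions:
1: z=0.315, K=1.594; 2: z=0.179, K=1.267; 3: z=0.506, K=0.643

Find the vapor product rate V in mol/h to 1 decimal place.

Rachford–Rice: g(V/F) = Σ zᵢ(Kᵢ−1)/(1+V/F(Kᵢ−1)) = 0.
Feasibility: ΣzᵢKᵢ = 1.054, Σzᵢ/Kᵢ = 1.126 — both > 1, two phases present.
Iterate (Newton) starting at V/F = 0.62:
  V/F = 0.620: g = -0.0542, g' = -0.175 → V/F = 0.310
  V/F = 0.310: g = -0.0010, g' = -0.172 → V/F = 0.304
Converged at V/F = 0.304.
Then V = V/F·F = 0.3044·136 = 41.4 mol/h and L = F − V = 94.6 mol/h.

V = 41.4 mol/h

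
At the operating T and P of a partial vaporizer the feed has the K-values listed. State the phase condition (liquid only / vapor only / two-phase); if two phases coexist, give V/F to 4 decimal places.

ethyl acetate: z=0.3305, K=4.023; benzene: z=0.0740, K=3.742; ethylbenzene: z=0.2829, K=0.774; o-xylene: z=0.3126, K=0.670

ΣzᵢKᵢ = 2.0349; Σzᵢ/Kᵢ = 0.9340.
Since Σzᵢ/Kᵢ < 1 the mixture is above its dew point — single vapor phase.

vapor only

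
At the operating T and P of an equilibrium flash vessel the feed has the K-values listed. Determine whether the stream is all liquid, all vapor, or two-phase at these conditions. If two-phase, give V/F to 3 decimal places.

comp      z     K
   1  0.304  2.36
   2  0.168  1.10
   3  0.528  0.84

all vapor

ΣzᵢKᵢ = 1.346; Σzᵢ/Kᵢ = 0.910.
Since Σzᵢ/Kᵢ < 1 the mixture is above its dew point — single vapor phase.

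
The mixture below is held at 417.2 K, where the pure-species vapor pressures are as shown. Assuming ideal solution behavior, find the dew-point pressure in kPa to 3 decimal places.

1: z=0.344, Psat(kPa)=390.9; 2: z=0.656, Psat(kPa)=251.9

At the dew point ψ → 1, so Σzᵢ/Kᵢ = 1 with Kᵢ = Pᵢˢᵃᵗ/P ⇒ 1/P = Σzᵢ/Pᵢˢᵃᵗ.
1/P = 0.344/390.9 + 0.656/251.9 = 0.003484 ⇒ P = 287.008 kPa

Pdew = 287.008 kPa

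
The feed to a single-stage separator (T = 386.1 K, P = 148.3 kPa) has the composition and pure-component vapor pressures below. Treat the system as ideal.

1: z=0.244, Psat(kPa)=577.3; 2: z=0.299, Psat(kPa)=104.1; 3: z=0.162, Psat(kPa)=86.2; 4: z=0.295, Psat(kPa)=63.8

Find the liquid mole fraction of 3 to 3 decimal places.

Raoult's law: Kᵢ = Pᵢˢᵃᵗ/P = Pᵢˢᵃᵗ/148.3.
  K_1 = 577.3/148.3 = 3.89278, K_2 = 104.1/148.3 = 0.70196, K_3 = 86.2/148.3 = 0.58125, K_4 = 63.8/148.3 = 0.43021
Material balance + equilibrium reduce to Σ zᵢ(Kᵢ−1)/(1+β(Kᵢ−1)) = 0.
Check two-phase: ΣzᵢKᵢ = 1.381 > 1 and Σzᵢ/Kᵢ = 1.453 > 1, so g(0) = 0.381 > 0 and g(1) = -0.453 < 0.
Iterate (Newton) starting at β = 0.3:
  β = 0.300: g = -0.0003, g' = -0.794 → β = 0.300
Converged at β = 0.300.
Compositions from xᵢ = zᵢ/(1+β(Kᵢ−1)), yᵢ = Kᵢxᵢ:
  1: x = 0.131, y = 0.509
  2: x = 0.328, y = 0.230
  3: x = 0.185, y = 0.108
  4: x = 0.356, y = 0.153

x_3 = 0.185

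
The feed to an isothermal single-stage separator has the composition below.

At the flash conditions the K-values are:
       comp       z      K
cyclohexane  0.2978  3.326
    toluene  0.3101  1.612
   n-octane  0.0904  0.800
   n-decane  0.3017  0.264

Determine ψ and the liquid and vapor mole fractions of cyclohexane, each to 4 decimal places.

ψ = 0.6111, x_cyclohexane = 0.1230, y_cyclohexane = 0.4090

Let ψ = V/F and solve Σ zᵢ(Kᵢ−1)/(1+ψ(Kᵢ−1)) = 0.
Check two-phase: ΣzᵢKᵢ = 1.6423 > 1 and Σzᵢ/Kᵢ = 1.5377 > 1, so g(0) = 0.6423 > 0 and g(1) = -0.5377 < 0.
Iterate (Newton) starting at ψ = 0.5:
  ψ = 0.5000: g = 0.09412, g' = -0.8261 → ψ = 0.6139
  ψ = 0.6139: g = -0.00247, g' = -0.8833 → ψ = 0.6111
Converged at ψ = 0.6111.
Compositions from xᵢ = zᵢ/(1+ψ(Kᵢ−1)), yᵢ = Kᵢxᵢ:
  cyclohexane: x = 0.1230, y = 0.4090
  toluene: x = 0.2257, y = 0.3638
  n-octane: x = 0.1030, y = 0.0824
  n-decane: x = 0.5483, y = 0.1448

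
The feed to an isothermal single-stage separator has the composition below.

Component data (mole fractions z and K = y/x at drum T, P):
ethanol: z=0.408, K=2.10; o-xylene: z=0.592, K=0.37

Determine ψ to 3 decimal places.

Binary case is linear: z₁(K₁−1)(1+ψ(K₂−1)) + z₂(K₂−1)(1+ψ(K₁−1)) = 0
⇒ ψ = [z₁(K₁−1)+z₂(K₂−1)] / [−(K₁−1)(K₂−1)] = 0.0758/0.6930 = 0.109

ψ = 0.109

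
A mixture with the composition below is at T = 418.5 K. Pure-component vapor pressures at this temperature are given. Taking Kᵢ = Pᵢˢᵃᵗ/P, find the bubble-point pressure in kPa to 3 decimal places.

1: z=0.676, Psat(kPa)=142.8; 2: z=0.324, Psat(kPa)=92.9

Pbub = 126.632 kPa

At the bubble point ψ → 0, so ΣzᵢKᵢ = 1 with Kᵢ = Pᵢˢᵃᵗ/P ⇒ P = ΣzᵢPᵢˢᵃᵗ.
P = 0.676·142.8 + 0.324·92.9 = 126.632 kPa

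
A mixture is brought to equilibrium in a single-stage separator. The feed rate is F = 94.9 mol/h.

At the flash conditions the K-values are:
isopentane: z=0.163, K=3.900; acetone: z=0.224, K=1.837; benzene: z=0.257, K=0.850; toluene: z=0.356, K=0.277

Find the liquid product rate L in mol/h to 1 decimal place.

L = 62.4 mol/h

Rachford–Rice: g(V/F) = Σ zᵢ(Kᵢ−1)/(1+V/F(Kᵢ−1)) = 0.
Feasibility: ΣzᵢKᵢ = 1.364, Σzᵢ/Kᵢ = 1.751 — both > 1, two phases present.
Newton–Raphson from V/F = 0.5:
  V/F = 0.500: g = -0.1197, g' = -0.770 → V/F = 0.344
  V/F = 0.344: g = -0.0014, g' = -0.774 → V/F = 0.343
Converged at V/F = 0.343.
Then V = V/F·F = 0.3427·94.9 = 32.5 mol/h and L = F − V = 62.4 mol/h.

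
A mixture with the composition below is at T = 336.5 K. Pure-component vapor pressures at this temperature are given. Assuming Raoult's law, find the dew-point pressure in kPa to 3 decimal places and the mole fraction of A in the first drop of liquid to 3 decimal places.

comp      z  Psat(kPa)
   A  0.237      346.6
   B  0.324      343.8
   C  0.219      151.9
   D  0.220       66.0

Pdew = 156.219 kPa, x_A = 0.107

At the dew point ψ → 1, so Σzᵢ/Kᵢ = 1 with Kᵢ = Pᵢˢᵃᵗ/P ⇒ 1/P = Σzᵢ/Pᵢˢᵃᵗ.
1/P = 0.237/346.6 + 0.324/343.8 + 0.219/151.9 + 0.220/66.0 = 0.006401 ⇒ P = 156.219 kPa
xᵢ = zᵢP/Pᵢˢᵃᵗ ⇒ x_A = 0.237·156.219/346.6 = 0.107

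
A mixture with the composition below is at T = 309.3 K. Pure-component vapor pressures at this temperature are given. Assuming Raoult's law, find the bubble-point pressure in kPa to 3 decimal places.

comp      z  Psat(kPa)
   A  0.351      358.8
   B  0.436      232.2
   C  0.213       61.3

Pbub = 240.235 kPa

At the bubble point ψ → 0, so ΣzᵢKᵢ = 1 with Kᵢ = Pᵢˢᵃᵗ/P ⇒ P = ΣzᵢPᵢˢᵃᵗ.
P = 0.351·358.8 + 0.436·232.2 + 0.213·61.3 = 240.235 kPa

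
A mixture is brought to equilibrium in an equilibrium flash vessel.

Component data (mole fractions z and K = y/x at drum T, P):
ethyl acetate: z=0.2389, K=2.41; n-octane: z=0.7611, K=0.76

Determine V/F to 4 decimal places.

V/F = 0.4556

Material balance + equilibrium reduce to Σ zᵢ(Kᵢ−1)/(1+V/F(Kᵢ−1)) = 0.
Feasibility: ΣzᵢKᵢ = 1.1542, Σzᵢ/Kᵢ = 1.1006 — both > 1, two phases present.
Binary case is linear: z₁(K₁−1)(1+V/F(K₂−1)) + z₂(K₂−1)(1+V/F(K₁−1)) = 0
⇒ V/F = [z₁(K₁−1)+z₂(K₂−1)] / [−(K₁−1)(K₂−1)] = 0.15419/0.33840 = 0.4556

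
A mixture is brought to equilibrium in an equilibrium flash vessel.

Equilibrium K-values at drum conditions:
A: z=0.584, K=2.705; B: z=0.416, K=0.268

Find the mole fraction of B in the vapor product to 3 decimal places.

y_B = 0.188

Iterate (Newton) starting at ψ = 0.33:
  ψ = 0.330: g = 0.2357, g' = -1.083 → ψ = 0.548
  ψ = 0.548: g = 0.0066, g' = -1.075 → ψ = 0.554
Converged at ψ = 0.554.
Compositions from xᵢ = zᵢ/(1+ψ(Kᵢ−1)), yᵢ = Kᵢxᵢ:
  A: x = 0.300, y = 0.812
  B: x = 0.700, y = 0.188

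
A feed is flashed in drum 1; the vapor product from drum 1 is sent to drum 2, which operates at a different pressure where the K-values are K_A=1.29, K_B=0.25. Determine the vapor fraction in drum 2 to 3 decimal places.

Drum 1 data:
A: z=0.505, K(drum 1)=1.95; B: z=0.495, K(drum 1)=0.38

V/F (drum 2) = 0.234

Drum 1:
Rachford–Rice: g(ψ₁) = Σ zᵢ(Kᵢ−1)/(1+ψ₁(Kᵢ−1)) = 0.
g(0) = ΣzᵢKᵢ − 1 = 0.173 and g(1) = 1 − Σzᵢ/Kᵢ = -0.562, so a root lies in (0, 1).
Newton iteration, ψ₁⁰ = 0.5:
  ψ₁ = 0.500: g = -0.1195, g' = -0.609 → ψ₁ = 0.304
  ψ₁ = 0.304: g = -0.0058, g' = -0.563 → ψ₁ = 0.293
Converged at ψ₁ = 0.293.
Drum-1 compositions:
  A: x = 0.395, y = 0.770
  B: x = 0.605, y = 0.230
Drum-2 feed = drum-1 vapor: z₂ = (0.7701, 0.2299).
Drum 2:
Rachford–Rice: g(ψ₂) = Σ zᵢ(Kᵢ−1)/(1+ψ₂(Kᵢ−1)) = 0.
g(0) = ΣzᵢKᵢ − 1 = 0.051 and g(1) = 1 − Σzᵢ/Kᵢ = -0.517, so a root lies in (0, 1).
Newton iteration, ψ₂⁰ = 0.5:
  ψ₂ = 0.500: g = -0.0809, g' = -0.381 → ψ₂ = 0.287
  ψ₂ = 0.287: g = -0.0137, g' = -0.265 → ψ₂ = 0.236
  ψ₂ = 0.236: g = -0.0005, g' = -0.248 → ψ₂ = 0.234
Converged at ψ₂ = 0.234.
  A: x = 0.721, y = 0.930
  B: x = 0.279, y = 0.070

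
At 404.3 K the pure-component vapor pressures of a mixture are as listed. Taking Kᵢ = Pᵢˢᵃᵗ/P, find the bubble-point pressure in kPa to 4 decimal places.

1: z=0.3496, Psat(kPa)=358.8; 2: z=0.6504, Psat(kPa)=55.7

Pbub = 161.6638 kPa

At the bubble point ψ → 0, so ΣzᵢKᵢ = 1 with Kᵢ = Pᵢˢᵃᵗ/P ⇒ P = ΣzᵢPᵢˢᵃᵗ.
P = 0.3496·358.8 + 0.6504·55.7 = 161.6638 kPa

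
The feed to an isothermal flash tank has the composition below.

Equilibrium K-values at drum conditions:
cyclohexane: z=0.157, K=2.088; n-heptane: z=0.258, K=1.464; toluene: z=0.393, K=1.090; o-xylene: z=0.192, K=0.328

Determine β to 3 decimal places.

β = 0.640

Let β = V/F and solve Σ zᵢ(Kᵢ−1)/(1+β(Kᵢ−1)) = 0.
Feasibility: ΣzᵢKᵢ = 1.197, Σzᵢ/Kᵢ = 1.197 — both > 1, two phases present.
Iterate (Newton) starting at β = 0.47:
  β = 0.470: g = 0.0566, g' = -0.307 → β = 0.655
  β = 0.655: g = -0.0053, g' = -0.375 → β = 0.640
Converged at β = 0.640.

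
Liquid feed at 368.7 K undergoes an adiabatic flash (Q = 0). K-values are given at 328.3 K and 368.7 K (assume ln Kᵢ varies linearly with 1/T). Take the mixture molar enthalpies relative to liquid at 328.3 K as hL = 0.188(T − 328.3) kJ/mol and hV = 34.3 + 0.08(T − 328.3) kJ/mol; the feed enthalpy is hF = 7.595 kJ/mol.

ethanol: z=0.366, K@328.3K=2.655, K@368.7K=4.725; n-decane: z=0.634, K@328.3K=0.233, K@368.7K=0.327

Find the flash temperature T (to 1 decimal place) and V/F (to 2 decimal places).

Adiabatic flash: solve Rachford–Rice at each trial T, then check hF = ψ·hV(T) + (1−ψ)·hL(T).
  T = 328.3 K: K = (2.655, 0.233), RR gives ψ = 0.094, H_out = 3.228 kJ/mol
  T = 368.7 K: K = (4.725, 0.327), RR gives ψ = 0.374, H_out = 18.781 kJ/mol
  T = 348.5 K: K = (3.602, 0.279), RR gives ψ = 0.264, H_out = 12.269 kJ/mol
  T = 338.4 K: K = (3.106, 0.256), RR gives ψ = 0.191, H_out = 8.230 kJ/mol
  T = 333.4 K: K = (2.877, 0.244), RR gives ψ = 0.147, H_out = 5.907 kJ/mol
  T = 335.9 K: K = (2.991, 0.250), RR gives ψ = 0.169, H_out = 7.101 kJ/mol
  T = 337.1 K: K = (3.046, 0.253), RR gives ψ = 0.180, H_out = 7.650 kJ/mol
Linear interpolation between T = 335.9 (H_out = 7.101) and T = 337.1 (H_out = 7.650) on hF = 7.595 gives T ≈ 337.0 K, at which ψ = 0.18.

T = 337.0 K, V/F = 0.18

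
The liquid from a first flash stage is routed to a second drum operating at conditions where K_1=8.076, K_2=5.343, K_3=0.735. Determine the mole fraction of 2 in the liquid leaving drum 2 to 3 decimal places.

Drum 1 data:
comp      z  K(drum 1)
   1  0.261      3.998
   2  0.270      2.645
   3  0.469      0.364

Drum 1:
Iterate (Newton) starting at ψ₁ = 0.5:
  ψ₁ = 0.500: g = 0.1195, g' = -1.003 → ψ₁ = 0.619
  ψ₁ = 0.619: g = 0.0021, g' = -0.983 → ψ₁ = 0.621
Converged at ψ₁ = 0.621.
Drum-1 compositions:
  1: x = 0.091, y = 0.365
  2: x = 0.134, y = 0.353
  3: x = 0.775, y = 0.282
Drum-2 feed = drum-1 liquid: z₂ = (0.0912, 0.1335, 0.7753).
Drum 2:
Let ψ₂ = V/F and solve Σ zᵢ(Kᵢ−1)/(1+ψ₂(Kᵢ−1)) = 0.
Check two-phase: ΣzᵢKᵢ = 2.020 > 1 and Σzᵢ/Kᵢ = 1.091 > 1, so g(0) = 1.020 > 0 and g(1) = -0.091 < 0.
Newton–Raphson from ψ₂ = 0.5:
  ψ₂ = 0.500: g = 0.0882, g' = -0.544 → ψ₂ = 0.662
  ψ₂ = 0.662: g = 0.0140, g' = -0.389 → ψ₂ = 0.698
  ψ₂ = 0.698: g = 0.0004, g' = -0.366 → ψ₂ = 0.699
Converged at ψ₂ = 0.699.
  1: x = 0.015, y = 0.124
  2: x = 0.033, y = 0.177
  3: x = 0.952, y = 0.699

x_2 (drum 2) = 0.033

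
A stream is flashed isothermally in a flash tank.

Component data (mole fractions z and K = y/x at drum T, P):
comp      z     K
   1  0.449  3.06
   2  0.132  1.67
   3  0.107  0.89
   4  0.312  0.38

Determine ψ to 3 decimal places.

ψ = 0.813

Material balance + equilibrium reduce to Σ zᵢ(Kᵢ−1)/(1+ψ(Kᵢ−1)) = 0.
g(0) = ΣzᵢKᵢ − 1 = 0.808 and g(1) = 1 − Σzᵢ/Kᵢ = -0.167, so a root lies in (0, 1).
Iterate (Newton) starting at ψ = 0.5:
  ψ = 0.500: g = 0.2291, g' = -0.749 → ψ = 0.806
  ψ = 0.806: g = 0.0056, g' = -0.775 → ψ = 0.813
Converged at ψ = 0.813.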